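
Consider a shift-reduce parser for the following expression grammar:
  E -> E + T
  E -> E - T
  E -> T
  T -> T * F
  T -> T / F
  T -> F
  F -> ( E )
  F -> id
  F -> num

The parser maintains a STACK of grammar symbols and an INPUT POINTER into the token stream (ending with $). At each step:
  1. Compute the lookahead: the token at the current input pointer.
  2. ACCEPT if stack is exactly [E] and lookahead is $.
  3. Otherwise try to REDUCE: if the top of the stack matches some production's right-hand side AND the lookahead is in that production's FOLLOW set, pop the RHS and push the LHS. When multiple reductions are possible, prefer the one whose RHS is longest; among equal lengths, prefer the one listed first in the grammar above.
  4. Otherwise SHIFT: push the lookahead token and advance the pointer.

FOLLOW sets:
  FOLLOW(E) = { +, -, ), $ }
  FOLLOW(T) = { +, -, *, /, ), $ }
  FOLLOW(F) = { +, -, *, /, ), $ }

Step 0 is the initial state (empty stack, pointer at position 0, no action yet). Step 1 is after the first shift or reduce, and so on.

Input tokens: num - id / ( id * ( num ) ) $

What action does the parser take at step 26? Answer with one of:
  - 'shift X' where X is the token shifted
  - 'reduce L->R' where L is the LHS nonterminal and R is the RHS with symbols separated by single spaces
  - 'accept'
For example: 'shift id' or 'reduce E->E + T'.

Answer: reduce T->T / F

Derivation:
Step 1: shift num. Stack=[num] ptr=1 lookahead=- remaining=[- id / ( id * ( num ) ) $]
Step 2: reduce F->num. Stack=[F] ptr=1 lookahead=- remaining=[- id / ( id * ( num ) ) $]
Step 3: reduce T->F. Stack=[T] ptr=1 lookahead=- remaining=[- id / ( id * ( num ) ) $]
Step 4: reduce E->T. Stack=[E] ptr=1 lookahead=- remaining=[- id / ( id * ( num ) ) $]
Step 5: shift -. Stack=[E -] ptr=2 lookahead=id remaining=[id / ( id * ( num ) ) $]
Step 6: shift id. Stack=[E - id] ptr=3 lookahead=/ remaining=[/ ( id * ( num ) ) $]
Step 7: reduce F->id. Stack=[E - F] ptr=3 lookahead=/ remaining=[/ ( id * ( num ) ) $]
Step 8: reduce T->F. Stack=[E - T] ptr=3 lookahead=/ remaining=[/ ( id * ( num ) ) $]
Step 9: shift /. Stack=[E - T /] ptr=4 lookahead=( remaining=[( id * ( num ) ) $]
Step 10: shift (. Stack=[E - T / (] ptr=5 lookahead=id remaining=[id * ( num ) ) $]
Step 11: shift id. Stack=[E - T / ( id] ptr=6 lookahead=* remaining=[* ( num ) ) $]
Step 12: reduce F->id. Stack=[E - T / ( F] ptr=6 lookahead=* remaining=[* ( num ) ) $]
Step 13: reduce T->F. Stack=[E - T / ( T] ptr=6 lookahead=* remaining=[* ( num ) ) $]
Step 14: shift *. Stack=[E - T / ( T *] ptr=7 lookahead=( remaining=[( num ) ) $]
Step 15: shift (. Stack=[E - T / ( T * (] ptr=8 lookahead=num remaining=[num ) ) $]
Step 16: shift num. Stack=[E - T / ( T * ( num] ptr=9 lookahead=) remaining=[) ) $]
Step 17: reduce F->num. Stack=[E - T / ( T * ( F] ptr=9 lookahead=) remaining=[) ) $]
Step 18: reduce T->F. Stack=[E - T / ( T * ( T] ptr=9 lookahead=) remaining=[) ) $]
Step 19: reduce E->T. Stack=[E - T / ( T * ( E] ptr=9 lookahead=) remaining=[) ) $]
Step 20: shift ). Stack=[E - T / ( T * ( E )] ptr=10 lookahead=) remaining=[) $]
Step 21: reduce F->( E ). Stack=[E - T / ( T * F] ptr=10 lookahead=) remaining=[) $]
Step 22: reduce T->T * F. Stack=[E - T / ( T] ptr=10 lookahead=) remaining=[) $]
Step 23: reduce E->T. Stack=[E - T / ( E] ptr=10 lookahead=) remaining=[) $]
Step 24: shift ). Stack=[E - T / ( E )] ptr=11 lookahead=$ remaining=[$]
Step 25: reduce F->( E ). Stack=[E - T / F] ptr=11 lookahead=$ remaining=[$]
Step 26: reduce T->T / F. Stack=[E - T] ptr=11 lookahead=$ remaining=[$]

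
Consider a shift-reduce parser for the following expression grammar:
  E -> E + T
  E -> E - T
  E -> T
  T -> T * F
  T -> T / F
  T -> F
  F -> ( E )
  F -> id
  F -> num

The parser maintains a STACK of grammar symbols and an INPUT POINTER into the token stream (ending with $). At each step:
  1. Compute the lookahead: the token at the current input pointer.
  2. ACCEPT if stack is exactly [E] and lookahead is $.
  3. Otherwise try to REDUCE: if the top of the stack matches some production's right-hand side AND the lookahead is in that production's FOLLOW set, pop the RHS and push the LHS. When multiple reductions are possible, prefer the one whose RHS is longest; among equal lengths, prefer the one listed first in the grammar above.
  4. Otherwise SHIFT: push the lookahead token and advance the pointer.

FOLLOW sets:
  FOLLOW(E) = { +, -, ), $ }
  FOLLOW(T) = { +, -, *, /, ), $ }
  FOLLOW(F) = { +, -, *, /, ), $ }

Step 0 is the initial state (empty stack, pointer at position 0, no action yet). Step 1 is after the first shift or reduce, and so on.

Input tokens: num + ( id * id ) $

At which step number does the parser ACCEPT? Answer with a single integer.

Answer: 19

Derivation:
Step 1: shift num. Stack=[num] ptr=1 lookahead=+ remaining=[+ ( id * id ) $]
Step 2: reduce F->num. Stack=[F] ptr=1 lookahead=+ remaining=[+ ( id * id ) $]
Step 3: reduce T->F. Stack=[T] ptr=1 lookahead=+ remaining=[+ ( id * id ) $]
Step 4: reduce E->T. Stack=[E] ptr=1 lookahead=+ remaining=[+ ( id * id ) $]
Step 5: shift +. Stack=[E +] ptr=2 lookahead=( remaining=[( id * id ) $]
Step 6: shift (. Stack=[E + (] ptr=3 lookahead=id remaining=[id * id ) $]
Step 7: shift id. Stack=[E + ( id] ptr=4 lookahead=* remaining=[* id ) $]
Step 8: reduce F->id. Stack=[E + ( F] ptr=4 lookahead=* remaining=[* id ) $]
Step 9: reduce T->F. Stack=[E + ( T] ptr=4 lookahead=* remaining=[* id ) $]
Step 10: shift *. Stack=[E + ( T *] ptr=5 lookahead=id remaining=[id ) $]
Step 11: shift id. Stack=[E + ( T * id] ptr=6 lookahead=) remaining=[) $]
Step 12: reduce F->id. Stack=[E + ( T * F] ptr=6 lookahead=) remaining=[) $]
Step 13: reduce T->T * F. Stack=[E + ( T] ptr=6 lookahead=) remaining=[) $]
Step 14: reduce E->T. Stack=[E + ( E] ptr=6 lookahead=) remaining=[) $]
Step 15: shift ). Stack=[E + ( E )] ptr=7 lookahead=$ remaining=[$]
Step 16: reduce F->( E ). Stack=[E + F] ptr=7 lookahead=$ remaining=[$]
Step 17: reduce T->F. Stack=[E + T] ptr=7 lookahead=$ remaining=[$]
Step 18: reduce E->E + T. Stack=[E] ptr=7 lookahead=$ remaining=[$]
Step 19: accept. Stack=[E] ptr=7 lookahead=$ remaining=[$]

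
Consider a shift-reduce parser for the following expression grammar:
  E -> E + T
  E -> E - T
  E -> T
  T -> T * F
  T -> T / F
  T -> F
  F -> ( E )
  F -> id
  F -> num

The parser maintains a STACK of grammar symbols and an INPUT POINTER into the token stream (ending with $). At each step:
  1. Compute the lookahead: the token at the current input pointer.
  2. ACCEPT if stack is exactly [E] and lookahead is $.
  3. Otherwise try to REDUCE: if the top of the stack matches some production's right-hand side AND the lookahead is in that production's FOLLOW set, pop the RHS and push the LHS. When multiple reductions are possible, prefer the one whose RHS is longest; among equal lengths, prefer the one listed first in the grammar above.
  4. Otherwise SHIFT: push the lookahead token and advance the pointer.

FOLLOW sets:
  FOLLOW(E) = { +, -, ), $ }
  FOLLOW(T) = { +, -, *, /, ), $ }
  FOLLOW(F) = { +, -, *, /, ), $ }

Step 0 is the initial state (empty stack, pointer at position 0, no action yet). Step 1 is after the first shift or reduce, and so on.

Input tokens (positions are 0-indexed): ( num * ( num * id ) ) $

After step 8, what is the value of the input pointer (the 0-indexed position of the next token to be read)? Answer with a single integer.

Step 1: shift (. Stack=[(] ptr=1 lookahead=num remaining=[num * ( num * id ) ) $]
Step 2: shift num. Stack=[( num] ptr=2 lookahead=* remaining=[* ( num * id ) ) $]
Step 3: reduce F->num. Stack=[( F] ptr=2 lookahead=* remaining=[* ( num * id ) ) $]
Step 4: reduce T->F. Stack=[( T] ptr=2 lookahead=* remaining=[* ( num * id ) ) $]
Step 5: shift *. Stack=[( T *] ptr=3 lookahead=( remaining=[( num * id ) ) $]
Step 6: shift (. Stack=[( T * (] ptr=4 lookahead=num remaining=[num * id ) ) $]
Step 7: shift num. Stack=[( T * ( num] ptr=5 lookahead=* remaining=[* id ) ) $]
Step 8: reduce F->num. Stack=[( T * ( F] ptr=5 lookahead=* remaining=[* id ) ) $]

Answer: 5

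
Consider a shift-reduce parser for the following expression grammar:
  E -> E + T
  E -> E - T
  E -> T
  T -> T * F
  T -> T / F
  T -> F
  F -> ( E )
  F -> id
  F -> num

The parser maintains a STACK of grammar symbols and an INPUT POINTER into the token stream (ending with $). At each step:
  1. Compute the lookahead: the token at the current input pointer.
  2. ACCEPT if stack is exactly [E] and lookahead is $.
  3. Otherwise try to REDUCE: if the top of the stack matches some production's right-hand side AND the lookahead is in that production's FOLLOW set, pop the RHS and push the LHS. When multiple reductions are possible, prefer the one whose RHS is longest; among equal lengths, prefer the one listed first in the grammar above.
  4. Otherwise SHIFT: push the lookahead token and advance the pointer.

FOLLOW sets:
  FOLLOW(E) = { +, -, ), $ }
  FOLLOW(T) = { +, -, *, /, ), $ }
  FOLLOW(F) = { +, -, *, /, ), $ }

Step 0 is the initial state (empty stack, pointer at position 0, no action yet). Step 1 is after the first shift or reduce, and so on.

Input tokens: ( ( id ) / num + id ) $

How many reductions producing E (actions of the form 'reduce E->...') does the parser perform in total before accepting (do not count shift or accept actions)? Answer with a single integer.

Answer: 4

Derivation:
Step 1: shift (. Stack=[(] ptr=1 lookahead=( remaining=[( id ) / num + id ) $]
Step 2: shift (. Stack=[( (] ptr=2 lookahead=id remaining=[id ) / num + id ) $]
Step 3: shift id. Stack=[( ( id] ptr=3 lookahead=) remaining=[) / num + id ) $]
Step 4: reduce F->id. Stack=[( ( F] ptr=3 lookahead=) remaining=[) / num + id ) $]
Step 5: reduce T->F. Stack=[( ( T] ptr=3 lookahead=) remaining=[) / num + id ) $]
Step 6: reduce E->T. Stack=[( ( E] ptr=3 lookahead=) remaining=[) / num + id ) $]
Step 7: shift ). Stack=[( ( E )] ptr=4 lookahead=/ remaining=[/ num + id ) $]
Step 8: reduce F->( E ). Stack=[( F] ptr=4 lookahead=/ remaining=[/ num + id ) $]
Step 9: reduce T->F. Stack=[( T] ptr=4 lookahead=/ remaining=[/ num + id ) $]
Step 10: shift /. Stack=[( T /] ptr=5 lookahead=num remaining=[num + id ) $]
Step 11: shift num. Stack=[( T / num] ptr=6 lookahead=+ remaining=[+ id ) $]
Step 12: reduce F->num. Stack=[( T / F] ptr=6 lookahead=+ remaining=[+ id ) $]
Step 13: reduce T->T / F. Stack=[( T] ptr=6 lookahead=+ remaining=[+ id ) $]
Step 14: reduce E->T. Stack=[( E] ptr=6 lookahead=+ remaining=[+ id ) $]
Step 15: shift +. Stack=[( E +] ptr=7 lookahead=id remaining=[id ) $]
Step 16: shift id. Stack=[( E + id] ptr=8 lookahead=) remaining=[) $]
Step 17: reduce F->id. Stack=[( E + F] ptr=8 lookahead=) remaining=[) $]
Step 18: reduce T->F. Stack=[( E + T] ptr=8 lookahead=) remaining=[) $]
Step 19: reduce E->E + T. Stack=[( E] ptr=8 lookahead=) remaining=[) $]
Step 20: shift ). Stack=[( E )] ptr=9 lookahead=$ remaining=[$]
Step 21: reduce F->( E ). Stack=[F] ptr=9 lookahead=$ remaining=[$]
Step 22: reduce T->F. Stack=[T] ptr=9 lookahead=$ remaining=[$]
Step 23: reduce E->T. Stack=[E] ptr=9 lookahead=$ remaining=[$]
Step 24: accept. Stack=[E] ptr=9 lookahead=$ remaining=[$]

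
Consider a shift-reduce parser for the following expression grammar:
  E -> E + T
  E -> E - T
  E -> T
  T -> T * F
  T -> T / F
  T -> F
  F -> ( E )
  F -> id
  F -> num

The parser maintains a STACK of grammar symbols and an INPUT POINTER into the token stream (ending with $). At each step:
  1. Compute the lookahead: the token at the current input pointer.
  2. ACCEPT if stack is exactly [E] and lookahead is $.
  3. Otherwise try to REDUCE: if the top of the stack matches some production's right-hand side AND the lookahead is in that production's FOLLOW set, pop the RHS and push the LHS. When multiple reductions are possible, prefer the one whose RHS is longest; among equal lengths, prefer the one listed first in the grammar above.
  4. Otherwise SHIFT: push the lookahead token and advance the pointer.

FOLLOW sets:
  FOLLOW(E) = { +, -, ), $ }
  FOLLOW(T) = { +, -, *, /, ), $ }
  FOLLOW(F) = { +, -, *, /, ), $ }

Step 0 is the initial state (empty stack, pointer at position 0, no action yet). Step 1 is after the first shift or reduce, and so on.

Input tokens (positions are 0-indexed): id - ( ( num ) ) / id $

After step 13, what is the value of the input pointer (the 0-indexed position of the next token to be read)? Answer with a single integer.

Step 1: shift id. Stack=[id] ptr=1 lookahead=- remaining=[- ( ( num ) ) / id $]
Step 2: reduce F->id. Stack=[F] ptr=1 lookahead=- remaining=[- ( ( num ) ) / id $]
Step 3: reduce T->F. Stack=[T] ptr=1 lookahead=- remaining=[- ( ( num ) ) / id $]
Step 4: reduce E->T. Stack=[E] ptr=1 lookahead=- remaining=[- ( ( num ) ) / id $]
Step 5: shift -. Stack=[E -] ptr=2 lookahead=( remaining=[( ( num ) ) / id $]
Step 6: shift (. Stack=[E - (] ptr=3 lookahead=( remaining=[( num ) ) / id $]
Step 7: shift (. Stack=[E - ( (] ptr=4 lookahead=num remaining=[num ) ) / id $]
Step 8: shift num. Stack=[E - ( ( num] ptr=5 lookahead=) remaining=[) ) / id $]
Step 9: reduce F->num. Stack=[E - ( ( F] ptr=5 lookahead=) remaining=[) ) / id $]
Step 10: reduce T->F. Stack=[E - ( ( T] ptr=5 lookahead=) remaining=[) ) / id $]
Step 11: reduce E->T. Stack=[E - ( ( E] ptr=5 lookahead=) remaining=[) ) / id $]
Step 12: shift ). Stack=[E - ( ( E )] ptr=6 lookahead=) remaining=[) / id $]
Step 13: reduce F->( E ). Stack=[E - ( F] ptr=6 lookahead=) remaining=[) / id $]

Answer: 6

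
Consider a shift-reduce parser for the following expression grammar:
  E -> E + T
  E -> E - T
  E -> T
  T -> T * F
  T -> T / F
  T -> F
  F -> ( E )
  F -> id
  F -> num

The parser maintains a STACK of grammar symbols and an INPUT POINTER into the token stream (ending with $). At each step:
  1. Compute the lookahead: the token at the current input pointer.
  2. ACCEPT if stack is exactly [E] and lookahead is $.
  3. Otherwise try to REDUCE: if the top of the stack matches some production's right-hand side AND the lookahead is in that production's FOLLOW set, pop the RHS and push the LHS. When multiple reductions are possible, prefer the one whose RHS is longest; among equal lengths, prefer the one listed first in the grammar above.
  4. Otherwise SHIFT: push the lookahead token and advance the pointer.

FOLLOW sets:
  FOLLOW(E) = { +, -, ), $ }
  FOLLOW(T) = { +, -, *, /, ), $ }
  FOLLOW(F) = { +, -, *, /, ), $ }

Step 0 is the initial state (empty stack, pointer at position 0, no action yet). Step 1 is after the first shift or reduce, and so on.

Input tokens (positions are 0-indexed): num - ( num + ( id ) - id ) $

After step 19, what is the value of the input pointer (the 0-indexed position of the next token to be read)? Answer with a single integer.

Step 1: shift num. Stack=[num] ptr=1 lookahead=- remaining=[- ( num + ( id ) - id ) $]
Step 2: reduce F->num. Stack=[F] ptr=1 lookahead=- remaining=[- ( num + ( id ) - id ) $]
Step 3: reduce T->F. Stack=[T] ptr=1 lookahead=- remaining=[- ( num + ( id ) - id ) $]
Step 4: reduce E->T. Stack=[E] ptr=1 lookahead=- remaining=[- ( num + ( id ) - id ) $]
Step 5: shift -. Stack=[E -] ptr=2 lookahead=( remaining=[( num + ( id ) - id ) $]
Step 6: shift (. Stack=[E - (] ptr=3 lookahead=num remaining=[num + ( id ) - id ) $]
Step 7: shift num. Stack=[E - ( num] ptr=4 lookahead=+ remaining=[+ ( id ) - id ) $]
Step 8: reduce F->num. Stack=[E - ( F] ptr=4 lookahead=+ remaining=[+ ( id ) - id ) $]
Step 9: reduce T->F. Stack=[E - ( T] ptr=4 lookahead=+ remaining=[+ ( id ) - id ) $]
Step 10: reduce E->T. Stack=[E - ( E] ptr=4 lookahead=+ remaining=[+ ( id ) - id ) $]
Step 11: shift +. Stack=[E - ( E +] ptr=5 lookahead=( remaining=[( id ) - id ) $]
Step 12: shift (. Stack=[E - ( E + (] ptr=6 lookahead=id remaining=[id ) - id ) $]
Step 13: shift id. Stack=[E - ( E + ( id] ptr=7 lookahead=) remaining=[) - id ) $]
Step 14: reduce F->id. Stack=[E - ( E + ( F] ptr=7 lookahead=) remaining=[) - id ) $]
Step 15: reduce T->F. Stack=[E - ( E + ( T] ptr=7 lookahead=) remaining=[) - id ) $]
Step 16: reduce E->T. Stack=[E - ( E + ( E] ptr=7 lookahead=) remaining=[) - id ) $]
Step 17: shift ). Stack=[E - ( E + ( E )] ptr=8 lookahead=- remaining=[- id ) $]
Step 18: reduce F->( E ). Stack=[E - ( E + F] ptr=8 lookahead=- remaining=[- id ) $]
Step 19: reduce T->F. Stack=[E - ( E + T] ptr=8 lookahead=- remaining=[- id ) $]

Answer: 8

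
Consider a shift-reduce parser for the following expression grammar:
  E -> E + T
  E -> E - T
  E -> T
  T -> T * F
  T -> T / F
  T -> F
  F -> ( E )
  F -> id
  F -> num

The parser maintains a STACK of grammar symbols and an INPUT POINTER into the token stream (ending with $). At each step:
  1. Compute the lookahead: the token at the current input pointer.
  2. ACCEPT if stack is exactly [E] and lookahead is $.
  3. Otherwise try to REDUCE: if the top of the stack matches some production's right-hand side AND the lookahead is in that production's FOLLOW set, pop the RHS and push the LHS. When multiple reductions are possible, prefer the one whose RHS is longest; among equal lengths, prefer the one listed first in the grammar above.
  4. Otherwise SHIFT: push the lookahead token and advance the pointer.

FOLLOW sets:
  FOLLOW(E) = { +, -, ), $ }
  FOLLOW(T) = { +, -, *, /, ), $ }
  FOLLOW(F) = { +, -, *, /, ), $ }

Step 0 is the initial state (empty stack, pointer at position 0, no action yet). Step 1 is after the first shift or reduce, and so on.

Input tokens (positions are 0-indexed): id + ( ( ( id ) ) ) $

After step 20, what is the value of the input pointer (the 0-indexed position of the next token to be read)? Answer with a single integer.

Step 1: shift id. Stack=[id] ptr=1 lookahead=+ remaining=[+ ( ( ( id ) ) ) $]
Step 2: reduce F->id. Stack=[F] ptr=1 lookahead=+ remaining=[+ ( ( ( id ) ) ) $]
Step 3: reduce T->F. Stack=[T] ptr=1 lookahead=+ remaining=[+ ( ( ( id ) ) ) $]
Step 4: reduce E->T. Stack=[E] ptr=1 lookahead=+ remaining=[+ ( ( ( id ) ) ) $]
Step 5: shift +. Stack=[E +] ptr=2 lookahead=( remaining=[( ( ( id ) ) ) $]
Step 6: shift (. Stack=[E + (] ptr=3 lookahead=( remaining=[( ( id ) ) ) $]
Step 7: shift (. Stack=[E + ( (] ptr=4 lookahead=( remaining=[( id ) ) ) $]
Step 8: shift (. Stack=[E + ( ( (] ptr=5 lookahead=id remaining=[id ) ) ) $]
Step 9: shift id. Stack=[E + ( ( ( id] ptr=6 lookahead=) remaining=[) ) ) $]
Step 10: reduce F->id. Stack=[E + ( ( ( F] ptr=6 lookahead=) remaining=[) ) ) $]
Step 11: reduce T->F. Stack=[E + ( ( ( T] ptr=6 lookahead=) remaining=[) ) ) $]
Step 12: reduce E->T. Stack=[E + ( ( ( E] ptr=6 lookahead=) remaining=[) ) ) $]
Step 13: shift ). Stack=[E + ( ( ( E )] ptr=7 lookahead=) remaining=[) ) $]
Step 14: reduce F->( E ). Stack=[E + ( ( F] ptr=7 lookahead=) remaining=[) ) $]
Step 15: reduce T->F. Stack=[E + ( ( T] ptr=7 lookahead=) remaining=[) ) $]
Step 16: reduce E->T. Stack=[E + ( ( E] ptr=7 lookahead=) remaining=[) ) $]
Step 17: shift ). Stack=[E + ( ( E )] ptr=8 lookahead=) remaining=[) $]
Step 18: reduce F->( E ). Stack=[E + ( F] ptr=8 lookahead=) remaining=[) $]
Step 19: reduce T->F. Stack=[E + ( T] ptr=8 lookahead=) remaining=[) $]
Step 20: reduce E->T. Stack=[E + ( E] ptr=8 lookahead=) remaining=[) $]

Answer: 8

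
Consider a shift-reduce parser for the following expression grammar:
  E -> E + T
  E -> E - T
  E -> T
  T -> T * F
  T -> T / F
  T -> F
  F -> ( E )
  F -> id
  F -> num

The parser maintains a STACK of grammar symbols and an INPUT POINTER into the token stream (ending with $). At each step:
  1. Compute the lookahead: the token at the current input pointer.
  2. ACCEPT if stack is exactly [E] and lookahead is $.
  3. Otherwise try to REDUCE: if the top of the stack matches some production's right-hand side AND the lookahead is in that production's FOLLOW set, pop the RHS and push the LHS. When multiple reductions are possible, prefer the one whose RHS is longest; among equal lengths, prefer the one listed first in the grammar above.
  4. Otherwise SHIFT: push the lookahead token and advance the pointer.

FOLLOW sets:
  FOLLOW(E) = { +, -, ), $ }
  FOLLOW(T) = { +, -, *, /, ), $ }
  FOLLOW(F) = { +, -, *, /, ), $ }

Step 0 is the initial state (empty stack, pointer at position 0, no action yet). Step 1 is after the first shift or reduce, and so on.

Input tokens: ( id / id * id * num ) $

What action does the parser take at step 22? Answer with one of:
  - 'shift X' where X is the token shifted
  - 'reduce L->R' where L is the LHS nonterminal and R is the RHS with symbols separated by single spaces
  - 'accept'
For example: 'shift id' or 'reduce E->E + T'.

Step 1: shift (. Stack=[(] ptr=1 lookahead=id remaining=[id / id * id * num ) $]
Step 2: shift id. Stack=[( id] ptr=2 lookahead=/ remaining=[/ id * id * num ) $]
Step 3: reduce F->id. Stack=[( F] ptr=2 lookahead=/ remaining=[/ id * id * num ) $]
Step 4: reduce T->F. Stack=[( T] ptr=2 lookahead=/ remaining=[/ id * id * num ) $]
Step 5: shift /. Stack=[( T /] ptr=3 lookahead=id remaining=[id * id * num ) $]
Step 6: shift id. Stack=[( T / id] ptr=4 lookahead=* remaining=[* id * num ) $]
Step 7: reduce F->id. Stack=[( T / F] ptr=4 lookahead=* remaining=[* id * num ) $]
Step 8: reduce T->T / F. Stack=[( T] ptr=4 lookahead=* remaining=[* id * num ) $]
Step 9: shift *. Stack=[( T *] ptr=5 lookahead=id remaining=[id * num ) $]
Step 10: shift id. Stack=[( T * id] ptr=6 lookahead=* remaining=[* num ) $]
Step 11: reduce F->id. Stack=[( T * F] ptr=6 lookahead=* remaining=[* num ) $]
Step 12: reduce T->T * F. Stack=[( T] ptr=6 lookahead=* remaining=[* num ) $]
Step 13: shift *. Stack=[( T *] ptr=7 lookahead=num remaining=[num ) $]
Step 14: shift num. Stack=[( T * num] ptr=8 lookahead=) remaining=[) $]
Step 15: reduce F->num. Stack=[( T * F] ptr=8 lookahead=) remaining=[) $]
Step 16: reduce T->T * F. Stack=[( T] ptr=8 lookahead=) remaining=[) $]
Step 17: reduce E->T. Stack=[( E] ptr=8 lookahead=) remaining=[) $]
Step 18: shift ). Stack=[( E )] ptr=9 lookahead=$ remaining=[$]
Step 19: reduce F->( E ). Stack=[F] ptr=9 lookahead=$ remaining=[$]
Step 20: reduce T->F. Stack=[T] ptr=9 lookahead=$ remaining=[$]
Step 21: reduce E->T. Stack=[E] ptr=9 lookahead=$ remaining=[$]
Step 22: accept. Stack=[E] ptr=9 lookahead=$ remaining=[$]

Answer: accept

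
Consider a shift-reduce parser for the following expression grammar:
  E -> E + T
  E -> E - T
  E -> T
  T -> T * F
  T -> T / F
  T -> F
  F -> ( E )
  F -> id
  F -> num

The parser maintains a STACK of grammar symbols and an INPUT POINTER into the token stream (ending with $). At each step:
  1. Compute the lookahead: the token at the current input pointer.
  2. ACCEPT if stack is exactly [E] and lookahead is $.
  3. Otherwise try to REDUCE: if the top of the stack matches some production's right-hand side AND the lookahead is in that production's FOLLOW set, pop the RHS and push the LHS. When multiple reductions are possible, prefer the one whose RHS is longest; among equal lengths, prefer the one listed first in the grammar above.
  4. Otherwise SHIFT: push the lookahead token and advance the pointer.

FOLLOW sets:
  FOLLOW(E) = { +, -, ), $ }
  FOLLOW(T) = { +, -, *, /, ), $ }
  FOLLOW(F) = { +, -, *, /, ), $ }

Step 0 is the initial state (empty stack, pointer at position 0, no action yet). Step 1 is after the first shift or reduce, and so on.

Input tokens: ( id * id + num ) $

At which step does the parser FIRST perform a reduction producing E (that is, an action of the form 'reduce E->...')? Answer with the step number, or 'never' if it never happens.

Step 1: shift (. Stack=[(] ptr=1 lookahead=id remaining=[id * id + num ) $]
Step 2: shift id. Stack=[( id] ptr=2 lookahead=* remaining=[* id + num ) $]
Step 3: reduce F->id. Stack=[( F] ptr=2 lookahead=* remaining=[* id + num ) $]
Step 4: reduce T->F. Stack=[( T] ptr=2 lookahead=* remaining=[* id + num ) $]
Step 5: shift *. Stack=[( T *] ptr=3 lookahead=id remaining=[id + num ) $]
Step 6: shift id. Stack=[( T * id] ptr=4 lookahead=+ remaining=[+ num ) $]
Step 7: reduce F->id. Stack=[( T * F] ptr=4 lookahead=+ remaining=[+ num ) $]
Step 8: reduce T->T * F. Stack=[( T] ptr=4 lookahead=+ remaining=[+ num ) $]
Step 9: reduce E->T. Stack=[( E] ptr=4 lookahead=+ remaining=[+ num ) $]

Answer: 9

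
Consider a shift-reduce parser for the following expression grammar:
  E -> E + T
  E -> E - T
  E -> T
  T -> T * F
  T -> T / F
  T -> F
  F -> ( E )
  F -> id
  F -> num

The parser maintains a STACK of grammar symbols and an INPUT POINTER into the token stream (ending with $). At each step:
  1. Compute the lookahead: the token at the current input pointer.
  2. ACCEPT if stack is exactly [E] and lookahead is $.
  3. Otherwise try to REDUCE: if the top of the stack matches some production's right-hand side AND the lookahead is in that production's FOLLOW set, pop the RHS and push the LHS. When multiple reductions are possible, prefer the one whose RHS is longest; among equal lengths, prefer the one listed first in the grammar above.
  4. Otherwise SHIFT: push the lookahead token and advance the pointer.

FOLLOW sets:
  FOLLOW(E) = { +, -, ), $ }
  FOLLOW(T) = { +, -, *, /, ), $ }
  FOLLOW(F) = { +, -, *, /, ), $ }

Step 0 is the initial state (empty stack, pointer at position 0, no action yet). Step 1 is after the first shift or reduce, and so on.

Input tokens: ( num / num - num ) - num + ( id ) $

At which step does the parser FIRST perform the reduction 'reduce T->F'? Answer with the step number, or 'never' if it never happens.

Answer: 4

Derivation:
Step 1: shift (. Stack=[(] ptr=1 lookahead=num remaining=[num / num - num ) - num + ( id ) $]
Step 2: shift num. Stack=[( num] ptr=2 lookahead=/ remaining=[/ num - num ) - num + ( id ) $]
Step 3: reduce F->num. Stack=[( F] ptr=2 lookahead=/ remaining=[/ num - num ) - num + ( id ) $]
Step 4: reduce T->F. Stack=[( T] ptr=2 lookahead=/ remaining=[/ num - num ) - num + ( id ) $]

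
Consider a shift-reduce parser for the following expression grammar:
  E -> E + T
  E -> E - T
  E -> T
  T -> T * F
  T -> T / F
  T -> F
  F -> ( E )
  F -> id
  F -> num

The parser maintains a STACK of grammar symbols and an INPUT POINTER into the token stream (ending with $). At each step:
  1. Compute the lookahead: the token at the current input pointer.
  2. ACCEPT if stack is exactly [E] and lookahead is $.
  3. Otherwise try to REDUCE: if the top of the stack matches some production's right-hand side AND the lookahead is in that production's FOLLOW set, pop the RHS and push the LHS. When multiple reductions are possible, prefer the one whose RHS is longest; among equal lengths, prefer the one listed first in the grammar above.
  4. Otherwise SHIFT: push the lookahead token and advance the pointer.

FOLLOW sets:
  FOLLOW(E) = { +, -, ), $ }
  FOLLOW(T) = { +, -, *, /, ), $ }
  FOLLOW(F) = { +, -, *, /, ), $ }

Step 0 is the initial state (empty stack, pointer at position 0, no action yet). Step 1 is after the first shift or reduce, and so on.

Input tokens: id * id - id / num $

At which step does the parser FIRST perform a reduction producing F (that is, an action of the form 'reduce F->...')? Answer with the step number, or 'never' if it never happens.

Step 1: shift id. Stack=[id] ptr=1 lookahead=* remaining=[* id - id / num $]
Step 2: reduce F->id. Stack=[F] ptr=1 lookahead=* remaining=[* id - id / num $]

Answer: 2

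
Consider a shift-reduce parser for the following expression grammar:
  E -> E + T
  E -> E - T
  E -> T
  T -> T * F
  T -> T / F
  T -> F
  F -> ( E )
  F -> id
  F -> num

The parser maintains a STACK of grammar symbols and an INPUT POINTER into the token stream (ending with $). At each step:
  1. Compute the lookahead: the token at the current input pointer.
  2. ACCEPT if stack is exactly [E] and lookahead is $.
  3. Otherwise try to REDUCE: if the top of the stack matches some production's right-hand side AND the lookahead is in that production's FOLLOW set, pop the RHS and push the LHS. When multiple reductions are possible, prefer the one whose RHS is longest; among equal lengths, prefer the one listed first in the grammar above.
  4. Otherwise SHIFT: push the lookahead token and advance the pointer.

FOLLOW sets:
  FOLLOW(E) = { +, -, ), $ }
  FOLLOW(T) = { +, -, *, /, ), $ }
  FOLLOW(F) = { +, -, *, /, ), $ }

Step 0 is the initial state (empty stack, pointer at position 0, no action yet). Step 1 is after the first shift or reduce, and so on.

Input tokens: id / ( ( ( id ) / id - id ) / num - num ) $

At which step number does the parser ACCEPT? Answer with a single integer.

Step 1: shift id. Stack=[id] ptr=1 lookahead=/ remaining=[/ ( ( ( id ) / id - id ) / num - num ) $]
Step 2: reduce F->id. Stack=[F] ptr=1 lookahead=/ remaining=[/ ( ( ( id ) / id - id ) / num - num ) $]
Step 3: reduce T->F. Stack=[T] ptr=1 lookahead=/ remaining=[/ ( ( ( id ) / id - id ) / num - num ) $]
Step 4: shift /. Stack=[T /] ptr=2 lookahead=( remaining=[( ( ( id ) / id - id ) / num - num ) $]
Step 5: shift (. Stack=[T / (] ptr=3 lookahead=( remaining=[( ( id ) / id - id ) / num - num ) $]
Step 6: shift (. Stack=[T / ( (] ptr=4 lookahead=( remaining=[( id ) / id - id ) / num - num ) $]
Step 7: shift (. Stack=[T / ( ( (] ptr=5 lookahead=id remaining=[id ) / id - id ) / num - num ) $]
Step 8: shift id. Stack=[T / ( ( ( id] ptr=6 lookahead=) remaining=[) / id - id ) / num - num ) $]
Step 9: reduce F->id. Stack=[T / ( ( ( F] ptr=6 lookahead=) remaining=[) / id - id ) / num - num ) $]
Step 10: reduce T->F. Stack=[T / ( ( ( T] ptr=6 lookahead=) remaining=[) / id - id ) / num - num ) $]
Step 11: reduce E->T. Stack=[T / ( ( ( E] ptr=6 lookahead=) remaining=[) / id - id ) / num - num ) $]
Step 12: shift ). Stack=[T / ( ( ( E )] ptr=7 lookahead=/ remaining=[/ id - id ) / num - num ) $]
Step 13: reduce F->( E ). Stack=[T / ( ( F] ptr=7 lookahead=/ remaining=[/ id - id ) / num - num ) $]
Step 14: reduce T->F. Stack=[T / ( ( T] ptr=7 lookahead=/ remaining=[/ id - id ) / num - num ) $]
Step 15: shift /. Stack=[T / ( ( T /] ptr=8 lookahead=id remaining=[id - id ) / num - num ) $]
Step 16: shift id. Stack=[T / ( ( T / id] ptr=9 lookahead=- remaining=[- id ) / num - num ) $]
Step 17: reduce F->id. Stack=[T / ( ( T / F] ptr=9 lookahead=- remaining=[- id ) / num - num ) $]
Step 18: reduce T->T / F. Stack=[T / ( ( T] ptr=9 lookahead=- remaining=[- id ) / num - num ) $]
Step 19: reduce E->T. Stack=[T / ( ( E] ptr=9 lookahead=- remaining=[- id ) / num - num ) $]
Step 20: shift -. Stack=[T / ( ( E -] ptr=10 lookahead=id remaining=[id ) / num - num ) $]
Step 21: shift id. Stack=[T / ( ( E - id] ptr=11 lookahead=) remaining=[) / num - num ) $]
Step 22: reduce F->id. Stack=[T / ( ( E - F] ptr=11 lookahead=) remaining=[) / num - num ) $]
Step 23: reduce T->F. Stack=[T / ( ( E - T] ptr=11 lookahead=) remaining=[) / num - num ) $]
Step 24: reduce E->E - T. Stack=[T / ( ( E] ptr=11 lookahead=) remaining=[) / num - num ) $]
Step 25: shift ). Stack=[T / ( ( E )] ptr=12 lookahead=/ remaining=[/ num - num ) $]
Step 26: reduce F->( E ). Stack=[T / ( F] ptr=12 lookahead=/ remaining=[/ num - num ) $]
Step 27: reduce T->F. Stack=[T / ( T] ptr=12 lookahead=/ remaining=[/ num - num ) $]
Step 28: shift /. Stack=[T / ( T /] ptr=13 lookahead=num remaining=[num - num ) $]
Step 29: shift num. Stack=[T / ( T / num] ptr=14 lookahead=- remaining=[- num ) $]
Step 30: reduce F->num. Stack=[T / ( T / F] ptr=14 lookahead=- remaining=[- num ) $]
Step 31: reduce T->T / F. Stack=[T / ( T] ptr=14 lookahead=- remaining=[- num ) $]
Step 32: reduce E->T. Stack=[T / ( E] ptr=14 lookahead=- remaining=[- num ) $]
Step 33: shift -. Stack=[T / ( E -] ptr=15 lookahead=num remaining=[num ) $]
Step 34: shift num. Stack=[T / ( E - num] ptr=16 lookahead=) remaining=[) $]
Step 35: reduce F->num. Stack=[T / ( E - F] ptr=16 lookahead=) remaining=[) $]
Step 36: reduce T->F. Stack=[T / ( E - T] ptr=16 lookahead=) remaining=[) $]
Step 37: reduce E->E - T. Stack=[T / ( E] ptr=16 lookahead=) remaining=[) $]
Step 38: shift ). Stack=[T / ( E )] ptr=17 lookahead=$ remaining=[$]
Step 39: reduce F->( E ). Stack=[T / F] ptr=17 lookahead=$ remaining=[$]
Step 40: reduce T->T / F. Stack=[T] ptr=17 lookahead=$ remaining=[$]
Step 41: reduce E->T. Stack=[E] ptr=17 lookahead=$ remaining=[$]
Step 42: accept. Stack=[E] ptr=17 lookahead=$ remaining=[$]

Answer: 42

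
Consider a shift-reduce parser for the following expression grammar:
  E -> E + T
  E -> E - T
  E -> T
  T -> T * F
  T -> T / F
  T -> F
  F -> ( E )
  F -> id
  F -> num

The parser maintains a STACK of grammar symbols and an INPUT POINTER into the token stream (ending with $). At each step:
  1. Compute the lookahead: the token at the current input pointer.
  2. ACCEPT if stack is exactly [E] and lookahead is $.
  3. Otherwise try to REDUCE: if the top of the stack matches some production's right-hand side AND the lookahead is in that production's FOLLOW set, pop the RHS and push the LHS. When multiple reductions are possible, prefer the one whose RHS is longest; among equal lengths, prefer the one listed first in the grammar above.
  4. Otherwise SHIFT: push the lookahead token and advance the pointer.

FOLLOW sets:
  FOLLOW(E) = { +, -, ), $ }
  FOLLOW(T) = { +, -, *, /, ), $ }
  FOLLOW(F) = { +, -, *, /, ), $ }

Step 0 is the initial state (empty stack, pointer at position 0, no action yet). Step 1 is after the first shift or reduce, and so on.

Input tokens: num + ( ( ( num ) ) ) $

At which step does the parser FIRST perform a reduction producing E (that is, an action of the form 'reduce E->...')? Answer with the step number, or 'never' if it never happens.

Answer: 4

Derivation:
Step 1: shift num. Stack=[num] ptr=1 lookahead=+ remaining=[+ ( ( ( num ) ) ) $]
Step 2: reduce F->num. Stack=[F] ptr=1 lookahead=+ remaining=[+ ( ( ( num ) ) ) $]
Step 3: reduce T->F. Stack=[T] ptr=1 lookahead=+ remaining=[+ ( ( ( num ) ) ) $]
Step 4: reduce E->T. Stack=[E] ptr=1 lookahead=+ remaining=[+ ( ( ( num ) ) ) $]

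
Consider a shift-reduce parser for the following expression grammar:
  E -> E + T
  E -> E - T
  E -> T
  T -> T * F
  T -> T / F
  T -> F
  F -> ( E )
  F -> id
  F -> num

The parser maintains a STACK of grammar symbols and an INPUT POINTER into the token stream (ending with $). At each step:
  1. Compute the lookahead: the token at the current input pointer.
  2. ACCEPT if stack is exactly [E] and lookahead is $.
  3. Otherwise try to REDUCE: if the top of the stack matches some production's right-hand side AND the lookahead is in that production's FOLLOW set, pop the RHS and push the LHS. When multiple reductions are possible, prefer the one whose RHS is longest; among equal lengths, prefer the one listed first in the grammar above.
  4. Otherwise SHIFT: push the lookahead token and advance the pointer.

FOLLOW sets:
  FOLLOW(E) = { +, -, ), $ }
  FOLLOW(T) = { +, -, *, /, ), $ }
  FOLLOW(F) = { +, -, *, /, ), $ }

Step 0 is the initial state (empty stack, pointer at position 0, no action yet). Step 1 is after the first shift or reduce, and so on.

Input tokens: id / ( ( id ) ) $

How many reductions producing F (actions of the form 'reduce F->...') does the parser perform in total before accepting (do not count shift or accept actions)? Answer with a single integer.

Answer: 4

Derivation:
Step 1: shift id. Stack=[id] ptr=1 lookahead=/ remaining=[/ ( ( id ) ) $]
Step 2: reduce F->id. Stack=[F] ptr=1 lookahead=/ remaining=[/ ( ( id ) ) $]
Step 3: reduce T->F. Stack=[T] ptr=1 lookahead=/ remaining=[/ ( ( id ) ) $]
Step 4: shift /. Stack=[T /] ptr=2 lookahead=( remaining=[( ( id ) ) $]
Step 5: shift (. Stack=[T / (] ptr=3 lookahead=( remaining=[( id ) ) $]
Step 6: shift (. Stack=[T / ( (] ptr=4 lookahead=id remaining=[id ) ) $]
Step 7: shift id. Stack=[T / ( ( id] ptr=5 lookahead=) remaining=[) ) $]
Step 8: reduce F->id. Stack=[T / ( ( F] ptr=5 lookahead=) remaining=[) ) $]
Step 9: reduce T->F. Stack=[T / ( ( T] ptr=5 lookahead=) remaining=[) ) $]
Step 10: reduce E->T. Stack=[T / ( ( E] ptr=5 lookahead=) remaining=[) ) $]
Step 11: shift ). Stack=[T / ( ( E )] ptr=6 lookahead=) remaining=[) $]
Step 12: reduce F->( E ). Stack=[T / ( F] ptr=6 lookahead=) remaining=[) $]
Step 13: reduce T->F. Stack=[T / ( T] ptr=6 lookahead=) remaining=[) $]
Step 14: reduce E->T. Stack=[T / ( E] ptr=6 lookahead=) remaining=[) $]
Step 15: shift ). Stack=[T / ( E )] ptr=7 lookahead=$ remaining=[$]
Step 16: reduce F->( E ). Stack=[T / F] ptr=7 lookahead=$ remaining=[$]
Step 17: reduce T->T / F. Stack=[T] ptr=7 lookahead=$ remaining=[$]
Step 18: reduce E->T. Stack=[E] ptr=7 lookahead=$ remaining=[$]
Step 19: accept. Stack=[E] ptr=7 lookahead=$ remaining=[$]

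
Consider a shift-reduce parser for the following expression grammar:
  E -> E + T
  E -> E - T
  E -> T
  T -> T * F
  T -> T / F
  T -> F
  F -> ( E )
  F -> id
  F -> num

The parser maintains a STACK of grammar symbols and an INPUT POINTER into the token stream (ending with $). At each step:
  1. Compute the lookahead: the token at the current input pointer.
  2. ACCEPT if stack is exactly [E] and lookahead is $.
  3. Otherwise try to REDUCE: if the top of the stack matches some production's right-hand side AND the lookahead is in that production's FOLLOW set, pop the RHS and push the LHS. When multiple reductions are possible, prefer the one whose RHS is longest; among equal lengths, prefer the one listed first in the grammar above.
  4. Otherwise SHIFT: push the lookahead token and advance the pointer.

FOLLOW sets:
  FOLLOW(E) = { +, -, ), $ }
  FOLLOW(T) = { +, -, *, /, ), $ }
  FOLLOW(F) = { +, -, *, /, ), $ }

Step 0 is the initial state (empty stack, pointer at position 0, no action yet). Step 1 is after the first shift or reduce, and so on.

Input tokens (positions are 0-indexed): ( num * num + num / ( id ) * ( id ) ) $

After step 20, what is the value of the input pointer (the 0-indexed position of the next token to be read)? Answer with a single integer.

Step 1: shift (. Stack=[(] ptr=1 lookahead=num remaining=[num * num + num / ( id ) * ( id ) ) $]
Step 2: shift num. Stack=[( num] ptr=2 lookahead=* remaining=[* num + num / ( id ) * ( id ) ) $]
Step 3: reduce F->num. Stack=[( F] ptr=2 lookahead=* remaining=[* num + num / ( id ) * ( id ) ) $]
Step 4: reduce T->F. Stack=[( T] ptr=2 lookahead=* remaining=[* num + num / ( id ) * ( id ) ) $]
Step 5: shift *. Stack=[( T *] ptr=3 lookahead=num remaining=[num + num / ( id ) * ( id ) ) $]
Step 6: shift num. Stack=[( T * num] ptr=4 lookahead=+ remaining=[+ num / ( id ) * ( id ) ) $]
Step 7: reduce F->num. Stack=[( T * F] ptr=4 lookahead=+ remaining=[+ num / ( id ) * ( id ) ) $]
Step 8: reduce T->T * F. Stack=[( T] ptr=4 lookahead=+ remaining=[+ num / ( id ) * ( id ) ) $]
Step 9: reduce E->T. Stack=[( E] ptr=4 lookahead=+ remaining=[+ num / ( id ) * ( id ) ) $]
Step 10: shift +. Stack=[( E +] ptr=5 lookahead=num remaining=[num / ( id ) * ( id ) ) $]
Step 11: shift num. Stack=[( E + num] ptr=6 lookahead=/ remaining=[/ ( id ) * ( id ) ) $]
Step 12: reduce F->num. Stack=[( E + F] ptr=6 lookahead=/ remaining=[/ ( id ) * ( id ) ) $]
Step 13: reduce T->F. Stack=[( E + T] ptr=6 lookahead=/ remaining=[/ ( id ) * ( id ) ) $]
Step 14: shift /. Stack=[( E + T /] ptr=7 lookahead=( remaining=[( id ) * ( id ) ) $]
Step 15: shift (. Stack=[( E + T / (] ptr=8 lookahead=id remaining=[id ) * ( id ) ) $]
Step 16: shift id. Stack=[( E + T / ( id] ptr=9 lookahead=) remaining=[) * ( id ) ) $]
Step 17: reduce F->id. Stack=[( E + T / ( F] ptr=9 lookahead=) remaining=[) * ( id ) ) $]
Step 18: reduce T->F. Stack=[( E + T / ( T] ptr=9 lookahead=) remaining=[) * ( id ) ) $]
Step 19: reduce E->T. Stack=[( E + T / ( E] ptr=9 lookahead=) remaining=[) * ( id ) ) $]
Step 20: shift ). Stack=[( E + T / ( E )] ptr=10 lookahead=* remaining=[* ( id ) ) $]

Answer: 10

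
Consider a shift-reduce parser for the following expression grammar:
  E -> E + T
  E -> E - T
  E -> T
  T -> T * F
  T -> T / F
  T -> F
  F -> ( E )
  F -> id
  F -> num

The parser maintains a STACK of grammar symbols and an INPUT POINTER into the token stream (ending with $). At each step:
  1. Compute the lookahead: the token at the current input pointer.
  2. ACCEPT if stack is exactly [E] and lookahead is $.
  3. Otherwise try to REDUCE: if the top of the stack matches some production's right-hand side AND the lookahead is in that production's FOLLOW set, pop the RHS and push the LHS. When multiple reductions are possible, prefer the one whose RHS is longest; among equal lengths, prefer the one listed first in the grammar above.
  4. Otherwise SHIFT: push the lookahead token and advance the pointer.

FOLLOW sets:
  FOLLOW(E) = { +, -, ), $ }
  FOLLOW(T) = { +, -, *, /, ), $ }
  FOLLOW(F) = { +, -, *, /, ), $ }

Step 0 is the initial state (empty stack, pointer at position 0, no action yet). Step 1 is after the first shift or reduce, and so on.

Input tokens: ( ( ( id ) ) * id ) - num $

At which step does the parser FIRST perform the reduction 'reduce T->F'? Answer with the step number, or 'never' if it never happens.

Step 1: shift (. Stack=[(] ptr=1 lookahead=( remaining=[( ( id ) ) * id ) - num $]
Step 2: shift (. Stack=[( (] ptr=2 lookahead=( remaining=[( id ) ) * id ) - num $]
Step 3: shift (. Stack=[( ( (] ptr=3 lookahead=id remaining=[id ) ) * id ) - num $]
Step 4: shift id. Stack=[( ( ( id] ptr=4 lookahead=) remaining=[) ) * id ) - num $]
Step 5: reduce F->id. Stack=[( ( ( F] ptr=4 lookahead=) remaining=[) ) * id ) - num $]
Step 6: reduce T->F. Stack=[( ( ( T] ptr=4 lookahead=) remaining=[) ) * id ) - num $]

Answer: 6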